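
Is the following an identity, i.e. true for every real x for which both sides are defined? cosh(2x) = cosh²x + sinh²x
Claim: cosh(2x) = cosh²x + sinh²x.
Reasoning: cosh²x = (e^(2x) + 2 + e^(-2x))/4 and sinh²x = (e^(2x) - 2 + e^(-2x))/4. Adding gives (2e^(2x) + 2e^(-2x))/4 = (e^(2x) + e^(-2x))/2 = cosh(2x).
So the two sides agree for every real x for which both sides are defined.

Conclusion: Yes, this is an identity.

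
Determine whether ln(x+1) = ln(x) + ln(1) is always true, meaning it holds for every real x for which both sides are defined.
No, this is NOT an identity.

Claim: ln(x+1) = ln(x) + ln(1).
Test a specific point where both sides are defined: x = 3.
LHS = ln(x+1) ≈ 1.3863
RHS = ln(x) + ln(1) ≈ 1.0986
Since 1.3863 ≠ 1.0986, the equation fails at this point, so it cannot hold for every real x for which both sides are defined.
ln(1) = 0, so the right side is just ln(x), which differs from ln(x+1).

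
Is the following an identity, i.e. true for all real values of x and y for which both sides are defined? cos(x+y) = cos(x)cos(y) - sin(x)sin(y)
Claim: cos(x+y) = cos(x)cos(y) - sin(x)sin(y).
Reasoning: By Euler's formula e^(i(x+y)) = e^(ix)·e^(iy) = (cos x + i·sin x)(cos y + i·sin y). The real part of the left side is cos(x+y); the real part of the product is cos(x)cos(y) - sin(x)sin(y) (since i·i = -1).
So the two sides agree for all real values of x and y for which both sides are defined.

Conclusion: Yes, this is an identity.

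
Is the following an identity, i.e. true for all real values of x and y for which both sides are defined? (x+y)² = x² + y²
No, this is NOT an identity.

Claim: (x+y)² = x² + y².
Test a specific point where both sides are defined: x = 3, y = 3/2.
LHS = (x+y)² ≈ 20.2500
RHS = x² + y² ≈ 11.2500
Since 20.2500 ≠ 11.2500, the equation fails at this point, so it cannot hold for all real values of x and y for which both sides are defined.
The correct expansion is (x+y)² = x² + 2xy + y²; the cross term 2xy is missing.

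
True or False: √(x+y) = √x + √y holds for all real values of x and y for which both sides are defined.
False.

Claim: √(x+y) = √x + √y.
Test a specific point where both sides are defined: x = 3/2, y = 2.
LHS = √(x+y) ≈ 1.8708
RHS = √x + √y ≈ 2.6390
Since 1.8708 ≠ 2.6390, the equation fails at this point, so it cannot hold for all real values of x and y for which both sides are defined.
Squaring the right side gives x + 2√(xy) + y, not x + y.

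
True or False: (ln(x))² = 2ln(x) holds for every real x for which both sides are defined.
Claim: (ln(x))² = 2ln(x).
Test a specific point where both sides are defined: x = 3/2.
LHS = (ln(x))² ≈ 0.1644
RHS = 2ln(x) ≈ 0.8109
Since 0.1644 ≠ 0.8109, the equation fails at this point, so it cannot hold for every real x for which both sides are defined.
2ln(x) equals ln(x²), which is not the same as (ln x)².

Conclusion: False.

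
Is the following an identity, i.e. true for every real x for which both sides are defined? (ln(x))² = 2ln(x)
No, this is NOT an identity.

Claim: (ln(x))² = 2ln(x).
Test a specific point where both sides are defined: x = 3.
LHS = (ln(x))² ≈ 1.2069
RHS = 2ln(x) ≈ 2.1972
Since 1.2069 ≠ 2.1972, the equation fails at this point, so it cannot hold for every real x for which both sides are defined.
2ln(x) equals ln(x²), which is not the same as (ln x)².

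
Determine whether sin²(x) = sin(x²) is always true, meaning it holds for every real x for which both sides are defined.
Claim: sin²(x) = sin(x²).
Test a specific point where both sides are defined: x = π/6.
LHS = sin²(x) ≈ 0.2500
RHS = sin(x²) ≈ 0.2707
Since 0.2500 ≠ 0.2707, the equation fails at this point, so it cannot hold for every real x for which both sides are defined.
sin²(x) means (sin x)², squaring the output; sin(x²) squares the input. These are different functions.

Conclusion: No, this is NOT an identity.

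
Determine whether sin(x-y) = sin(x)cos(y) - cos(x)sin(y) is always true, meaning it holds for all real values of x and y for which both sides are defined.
Yes, this is an identity.

Claim: sin(x-y) = sin(x)cos(y) - cos(x)sin(y).
Reasoning: Replace y by -y in sin(x+y) = sin(x)cos(y) + cos(x)sin(y) and use cos(-y) = cos(y), sin(-y) = -sin(y): sin(x-y) = sin(x)cos(y) - cos(x)sin(y).
So the two sides agree for all real values of x and y for which both sides are defined.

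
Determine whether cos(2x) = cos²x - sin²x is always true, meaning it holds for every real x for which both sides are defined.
Yes, this is an identity.

Claim: cos(2x) = cos²x - sin²x.
Reasoning: Put y = x in the addition formula cos(x+y) = cos(x)cos(y) - sin(x)sin(y): cos(2x) = cos²x - sin²x.
So the two sides agree for every real x for which both sides are defined.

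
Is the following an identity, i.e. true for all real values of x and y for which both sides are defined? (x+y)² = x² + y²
Claim: (x+y)² = x² + y².
Test a specific point where both sides are defined: x = 4, y = 3.
LHS = (x+y)² ≈ 49.0000
RHS = x² + y² ≈ 25.0000
Since 49.0000 ≠ 25.0000, the equation fails at this point, so it cannot hold for all real values of x and y for which both sides are defined.
The correct expansion is (x+y)² = x² + 2xy + y²; the cross term 2xy is missing.

Conclusion: No, this is NOT an identity.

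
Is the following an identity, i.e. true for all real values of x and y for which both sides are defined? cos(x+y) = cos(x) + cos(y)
Claim: cos(x+y) = cos(x) + cos(y).
Test a specific point where both sides are defined: x = 2π/3, y = π/2.
LHS = cos(x+y) ≈ -0.8660
RHS = cos(x) + cos(y) ≈ -0.5000
Since -0.8660 ≠ -0.5000, the equation fails at this point, so it cannot hold for all real values of x and y for which both sides are defined.
The correct expansion is cos(x+y) = cos(x)cos(y) - sin(x)sin(y); cosine is not additive.

Conclusion: No, this is NOT an identity.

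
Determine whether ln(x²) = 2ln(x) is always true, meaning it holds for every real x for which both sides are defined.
Claim: ln(x²) = 2ln(x).
Reasoning: The right side requires x > 0. For x > 0, x² = (e^(ln x))² = e^(2ln x), so ln(x²) = 2ln(x). (For x < 0 the right side is undefined, so those values are outside the claim.)
So the two sides agree for every real x for which both sides are defined.

Conclusion: Yes, this is an identity.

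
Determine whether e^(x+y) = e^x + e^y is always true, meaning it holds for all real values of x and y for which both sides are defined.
Claim: e^(x+y) = e^x + e^y.
Test a specific point where both sides are defined: x = 4, y = 1/2.
LHS = e^(x+y) ≈ 90.0171
RHS = e^x + e^y ≈ 56.2469
Since 90.0171 ≠ 56.2469, the equation fails at this point, so it cannot hold for all real values of x and y for which both sides are defined.
The correct rule is e^(x+y) = e^x · e^y (a product, not a sum).

Conclusion: No, this is NOT an identity.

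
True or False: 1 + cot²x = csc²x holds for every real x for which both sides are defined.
Claim: 1 + cot²x = csc²x.
Reasoning: Start from sin²x + cos²x = 1 and divide every term by sin²x (allowed wherever cot x and csc x are defined): 1 + cot²x = 1/sin²x = csc²x.
So the two sides agree for every real x for which both sides are defined.

Conclusion: True.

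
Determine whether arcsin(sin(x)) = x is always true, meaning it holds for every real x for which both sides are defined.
Claim: arcsin(sin(x)) = x.
Test a specific point where both sides are defined: x = 2π/3.
LHS = arcsin(sin(x)) ≈ 1.0472
RHS = x ≈ 2.0944
Since 1.0472 ≠ 2.0944, the equation fails at this point, so it cannot hold for every real x for which both sides are defined.
arcsin only returns values in [-π/2, π/2], so arcsin(sin(x)) = x holds only for x in that interval, not for all real x.

Conclusion: No, this is NOT an identity.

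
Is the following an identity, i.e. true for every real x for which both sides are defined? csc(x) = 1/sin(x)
Claim: csc(x) = 1/sin(x).
Reasoning: csc(x) is by definition the reciprocal of sin(x), wherever sin(x) ≠ 0.
So the two sides agree for every real x for which both sides are defined.

Conclusion: Yes, this is an identity.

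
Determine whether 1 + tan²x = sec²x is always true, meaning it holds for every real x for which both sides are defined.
Yes, this is an identity.

Claim: 1 + tan²x = sec²x.
Reasoning: Start from sin²x + cos²x = 1 and divide every term by cos²x (allowed wherever tan x and sec x are defined): tan²x + 1 = 1/cos²x = sec²x.
So the two sides agree for every real x for which both sides are defined.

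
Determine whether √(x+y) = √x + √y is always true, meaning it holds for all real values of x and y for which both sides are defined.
Claim: √(x+y) = √x + √y.
Test a specific point where both sides are defined: x = 1/2, y = 3/2.
LHS = √(x+y) ≈ 1.4142
RHS = √x + √y ≈ 1.9319
Since 1.4142 ≠ 1.9319, the equation fails at this point, so it cannot hold for all real values of x and y for which both sides are defined.
Squaring the right side gives x + 2√(xy) + y, not x + y.

Conclusion: No, this is NOT an identity.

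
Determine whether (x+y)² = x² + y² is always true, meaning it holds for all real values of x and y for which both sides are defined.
Claim: (x+y)² = x² + y².
Test a specific point where both sides are defined: x = 3, y = -3.
LHS = (x+y)² ≈ 0.0000
RHS = x² + y² ≈ 18.0000
Since 0.0000 ≠ 18.0000, the equation fails at this point, so it cannot hold for all real values of x and y for which both sides are defined.
The correct expansion is (x+y)² = x² + 2xy + y²; the cross term 2xy is missing.

Conclusion: No, this is NOT an identity.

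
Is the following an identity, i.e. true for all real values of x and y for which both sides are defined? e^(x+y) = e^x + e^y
No, this is NOT an identity.

Claim: e^(x+y) = e^x + e^y.
Test a specific point where both sides are defined: x = 1/2, y = -2.
LHS = e^(x+y) ≈ 0.2231
RHS = e^x + e^y ≈ 1.7841
Since 0.2231 ≠ 1.7841, the equation fails at this point, so it cannot hold for all real values of x and y for which both sides are defined.
The correct rule is e^(x+y) = e^x · e^y (a product, not a sum).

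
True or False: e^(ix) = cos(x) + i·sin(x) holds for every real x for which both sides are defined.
True.

Claim: e^(ix) = cos(x) + i·sin(x).
Reasoning: Euler's formula. Expand e^(ix) = Σ (ix)^k / k!. Since i² = -1, the even-k terms are Σ (-1)^m x^(2m)/(2m)! = cos(x) and the odd-k terms are i · Σ (-1)^m x^(2m+1)/(2m+1)! = i·sin(x).
So the two sides agree for every real x for which both sides are defined.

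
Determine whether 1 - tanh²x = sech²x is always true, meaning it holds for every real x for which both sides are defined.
Claim: 1 - tanh²x = sech²x.
Reasoning: Divide cosh²x - sinh²x = 1 through by cosh²x (never zero): 1 - tanh²x = 1/cosh²x = sech²x.
So the two sides agree for every real x for which both sides are defined.

Conclusion: Yes, this is an identity.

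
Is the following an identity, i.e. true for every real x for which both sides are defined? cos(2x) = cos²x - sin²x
Claim: cos(2x) = cos²x - sin²x.
Reasoning: Put y = x in the addition formula cos(x+y) = cos(x)cos(y) - sin(x)sin(y): cos(2x) = cos²x - sin²x.
So the two sides agree for every real x for which both sides are defined.

Conclusion: Yes, this is an identity.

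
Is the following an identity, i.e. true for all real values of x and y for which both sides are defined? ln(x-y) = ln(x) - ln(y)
No, this is NOT an identity.

Claim: ln(x-y) = ln(x) - ln(y).
Test a specific point where both sides are defined: x = 5, y = 4.
LHS = ln(x-y) ≈ 0.0000
RHS = ln(x) - ln(y) ≈ 0.2231
Since 0.0000 ≠ 0.2231, the equation fails at this point, so it cannot hold for all real values of x and y for which both sides are defined.
ln(x) - ln(y) = ln(x/y), not ln(x-y).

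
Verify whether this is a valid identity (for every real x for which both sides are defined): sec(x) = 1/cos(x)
Yes, this is an identity.

Claim: sec(x) = 1/cos(x).
Reasoning: sec(x) is by definition the reciprocal of cos(x), wherever cos(x) ≠ 0.
So the two sides agree for every real x for which both sides are defined.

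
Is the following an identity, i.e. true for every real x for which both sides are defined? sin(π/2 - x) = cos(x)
Claim: sin(π/2 - x) = cos(x).
Reasoning: Use sin(u - v) = sin(u)cos(v) - cos(u)sin(v) with u = π/2, v = x: sin(π/2)cos(x) - cos(π/2)sin(x) = 1·cos(x) - 0·sin(x) = cos(x).
So the two sides agree for every real x for which both sides are defined.

Conclusion: Yes, this is an identity.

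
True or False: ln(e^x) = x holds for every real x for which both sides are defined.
True.

Claim: ln(e^x) = x.
Reasoning: ln is the inverse of the exponential: ln(e^x) asks for the exponent p with e^p = e^x, and since e^p is one-to-one that exponent is p = x.
So the two sides agree for every real x for which both sides are defined.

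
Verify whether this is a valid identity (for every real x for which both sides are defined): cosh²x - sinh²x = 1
Yes, this is an identity.

Claim: cosh²x - sinh²x = 1.
Reasoning: With cosh(x) = (e^x + e^-x)/2 and sinh(x) = (e^x - e^-x)/2: cosh²x = (e^(2x) + 2 + e^(-2x))/4 and sinh²x = (e^(2x) - 2 + e^(-2x))/4. Subtracting leaves 4/4 = 1.
So the two sides agree for every real x for which both sides are defined.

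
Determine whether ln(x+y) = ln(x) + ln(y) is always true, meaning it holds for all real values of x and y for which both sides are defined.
No, this is NOT an identity.

Claim: ln(x+y) = ln(x) + ln(y).
Test a specific point where both sides are defined: x = 4, y = 1/2.
LHS = ln(x+y) ≈ 1.5041
RHS = ln(x) + ln(y) ≈ 0.6931
Since 1.5041 ≠ 0.6931, the equation fails at this point, so it cannot hold for all real values of x and y for which both sides are defined.
ln(x) + ln(y) = ln(xy), not ln(x+y).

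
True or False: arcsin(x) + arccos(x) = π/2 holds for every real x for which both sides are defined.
Claim: arcsin(x) + arccos(x) = π/2.
Reasoning: Both sides are defined for -1 ≤ x ≤ 1. Let θ = arcsin(x), so sin θ = x and θ ∈ [-π/2, π/2]. Then cos(π/2 - θ) = sin θ = x and π/2 - θ ∈ [0, π], which is exactly the range of arccos, so arccos(x) = π/2 - θ. Adding: arcsin(x) + arccos(x) = θ + (π/2 - θ) = π/2.
So the two sides agree for every real x for which both sides are defined.

Conclusion: True.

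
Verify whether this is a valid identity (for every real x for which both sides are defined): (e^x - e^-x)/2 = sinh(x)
Yes, this is an identity.

Claim: (e^x - e^-x)/2 = sinh(x).
Reasoning: This is exactly the definition of the hyperbolic sine: sinh(x) := (e^x - e^-x)/2.
So the two sides agree for every real x for which both sides are defined.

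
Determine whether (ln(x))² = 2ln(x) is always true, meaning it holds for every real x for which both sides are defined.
Claim: (ln(x))² = 2ln(x).
Test a specific point where both sides are defined: x = 3.
LHS = (ln(x))² ≈ 1.2069
RHS = 2ln(x) ≈ 2.1972
Since 1.2069 ≠ 2.1972, the equation fails at this point, so it cannot hold for every real x for which both sides are defined.
2ln(x) equals ln(x²), which is not the same as (ln x)².

Conclusion: No, this is NOT an identity.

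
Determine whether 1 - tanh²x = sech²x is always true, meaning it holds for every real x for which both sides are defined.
Yes, this is an identity.

Claim: 1 - tanh²x = sech²x.
Reasoning: Divide cosh²x - sinh²x = 1 through by cosh²x (never zero): 1 - tanh²x = 1/cosh²x = sech²x.
So the two sides agree for every real x for which both sides are defined.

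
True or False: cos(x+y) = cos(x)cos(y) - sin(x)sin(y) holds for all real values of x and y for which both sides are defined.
True.

Claim: cos(x+y) = cos(x)cos(y) - sin(x)sin(y).
Reasoning: By Euler's formula e^(i(x+y)) = e^(ix)·e^(iy) = (cos x + i·sin x)(cos y + i·sin y). The real part of the left side is cos(x+y); the real part of the product is cos(x)cos(y) - sin(x)sin(y) (since i·i = -1).
So the two sides agree for all real values of x and y for which both sides are defined.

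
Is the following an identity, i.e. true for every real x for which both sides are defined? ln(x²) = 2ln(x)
Claim: ln(x²) = 2ln(x).
Reasoning: The right side requires x > 0. For x > 0, x² = (e^(ln x))² = e^(2ln x), so ln(x²) = 2ln(x). (For x < 0 the right side is undefined, so those values are outside the claim.)
So the two sides agree for every real x for which both sides are defined.

Conclusion: Yes, this is an identity.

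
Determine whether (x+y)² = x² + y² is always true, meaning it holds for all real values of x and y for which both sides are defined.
No, this is NOT an identity.

Claim: (x+y)² = x² + y².
Test a specific point where both sides are defined: x = 4, y = 4.
LHS = (x+y)² ≈ 64.0000
RHS = x² + y² ≈ 32.0000
Since 64.0000 ≠ 32.0000, the equation fails at this point, so it cannot hold for all real values of x and y for which both sides are defined.
The correct expansion is (x+y)² = x² + 2xy + y²; the cross term 2xy is missing.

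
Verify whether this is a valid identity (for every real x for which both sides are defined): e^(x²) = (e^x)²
Claim: e^(x²) = (e^x)².
Test a specific point where both sides are defined: x = -2.
LHS = e^(x²) ≈ 54.5982
RHS = (e^x)² ≈ 0.0183
Since 54.5982 ≠ 0.0183, the equation fails at this point, so it cannot hold for every real x for which both sides are defined.
(e^x)² = e^(2x), and 2x ≠ x² in general.

Conclusion: No, this is NOT an identity.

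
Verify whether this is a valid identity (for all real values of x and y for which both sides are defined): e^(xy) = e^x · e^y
Claim: e^(xy) = e^x · e^y.
Test a specific point where both sides are defined: x = 3/2, y = 4.
LHS = e^(xy) ≈ 403.4288
RHS = e^x · e^y ≈ 244.6919
Since 403.4288 ≠ 244.6919, the equation fails at this point, so it cannot hold for all real values of x and y for which both sides are defined.
e^x · e^y = e^(x+y), not e^(xy).

Conclusion: No, this is NOT an identity.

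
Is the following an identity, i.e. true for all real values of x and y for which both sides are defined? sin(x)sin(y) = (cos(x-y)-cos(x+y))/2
Claim: sin(x)sin(y) = (cos(x-y)-cos(x+y))/2.
Reasoning: cos(x-y) = cos(x)cos(y) + sin(x)sin(y) and cos(x+y) = cos(x)cos(y) - sin(x)sin(y). Subtracting, cos(x-y) - cos(x+y) = 2sin(x)sin(y); divide by 2.
So the two sides agree for all real values of x and y for which both sides are defined.

Conclusion: Yes, this is an identity.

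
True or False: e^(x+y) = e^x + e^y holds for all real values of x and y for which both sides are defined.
False.

Claim: e^(x+y) = e^x + e^y.
Test a specific point where both sides are defined: x = 3, y = 3/2.
LHS = e^(x+y) ≈ 90.0171
RHS = e^x + e^y ≈ 24.5672
Since 90.0171 ≠ 24.5672, the equation fails at this point, so it cannot hold for all real values of x and y for which both sides are defined.
The correct rule is e^(x+y) = e^x · e^y (a product, not a sum).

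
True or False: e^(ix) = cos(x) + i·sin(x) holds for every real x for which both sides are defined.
True.

Claim: e^(ix) = cos(x) + i·sin(x).
Reasoning: Euler's formula. Expand e^(ix) = Σ (ix)^k / k!. Since i² = -1, the even-k terms are Σ (-1)^m x^(2m)/(2m)! = cos(x) and the odd-k terms are i · Σ (-1)^m x^(2m+1)/(2m+1)! = i·sin(x).
So the two sides agree for every real x for which both sides are defined.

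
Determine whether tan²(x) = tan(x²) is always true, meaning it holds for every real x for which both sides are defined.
Claim: tan²(x) = tan(x²).
Test a specific point where both sides are defined: x = π/3.
LHS = tan²(x) ≈ 3.0000
RHS = tan(x²) ≈ 1.9485
Since 3.0000 ≠ 1.9485, the equation fails at this point, so it cannot hold for every real x for which both sides are defined.
tan²(x) means (tan x)², squaring the output; tan(x²) squares the input. These are different functions.

Conclusion: No, this is NOT an identity.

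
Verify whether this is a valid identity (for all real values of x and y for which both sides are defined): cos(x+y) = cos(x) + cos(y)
No, this is NOT an identity.

Claim: cos(x+y) = cos(x) + cos(y).
Test a specific point where both sides are defined: x = π/6, y = π/2.
LHS = cos(x+y) ≈ -0.5000
RHS = cos(x) + cos(y) ≈ 0.8660
Since -0.5000 ≠ 0.8660, the equation fails at this point, so it cannot hold for all real values of x and y for which both sides are defined.
The correct expansion is cos(x+y) = cos(x)cos(y) - sin(x)sin(y); cosine is not additive.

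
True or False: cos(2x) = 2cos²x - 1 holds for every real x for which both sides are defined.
True.

Claim: cos(2x) = 2cos²x - 1.
Reasoning: cos(2x) = cos²x - sin²x. Replace sin²x by 1 - cos²x: cos²x - (1 - cos²x) = 2cos²x - 1.
So the two sides agree for every real x for which both sides are defined.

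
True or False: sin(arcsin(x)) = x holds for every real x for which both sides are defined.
Claim: sin(arcsin(x)) = x.
Reasoning: For -1 ≤ x ≤ 1 (where arcsin is defined), arcsin(x) is by definition an angle whose sine equals x. Taking the sine of that angle returns x. (Note the other order, arcsin(sin x) = x, is NOT an identity.)
So the two sides agree for every real x for which both sides are defined.

Conclusion: True.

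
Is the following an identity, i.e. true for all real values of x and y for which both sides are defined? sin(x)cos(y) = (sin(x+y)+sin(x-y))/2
Claim: sin(x)cos(y) = (sin(x+y)+sin(x-y))/2.
Reasoning: sin(x+y) = sin(x)cos(y) + cos(x)sin(y) and sin(x-y) = sin(x)cos(y) - cos(x)sin(y). Adding, sin(x+y) + sin(x-y) = 2sin(x)cos(y); divide by 2.
So the two sides agree for all real values of x and y for which both sides are defined.

Conclusion: Yes, this is an identity.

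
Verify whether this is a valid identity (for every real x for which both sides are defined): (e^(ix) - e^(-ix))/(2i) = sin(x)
Yes, this is an identity.

Claim: (e^(ix) - e^(-ix))/(2i) = sin(x).
Reasoning: By Euler's formula e^(ix) = cos(x) + i·sin(x) and e^(-ix) = cos(x) - i·sin(x). Subtracting cancels the cosine terms: e^(ix) - e^(-ix) = 2i·sin(x); divide by 2i.
So the two sides agree for every real x for which both sides are defined.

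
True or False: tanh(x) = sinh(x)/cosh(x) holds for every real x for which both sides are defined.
True.

Claim: tanh(x) = sinh(x)/cosh(x).
Reasoning: tanh(x) is defined as sinh(x)/cosh(x) = (e^x - e^-x)/(e^x + e^-x); cosh(x) ≥ 1 is never zero, so this holds for every real x.
So the two sides agree for every real x for which both sides are defined.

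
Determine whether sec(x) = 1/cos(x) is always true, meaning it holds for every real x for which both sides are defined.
Yes, this is an identity.

Claim: sec(x) = 1/cos(x).
Reasoning: sec(x) is by definition the reciprocal of cos(x), wherever cos(x) ≠ 0.
So the two sides agree for every real x for which both sides are defined.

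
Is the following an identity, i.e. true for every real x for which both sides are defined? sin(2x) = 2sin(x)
No, this is NOT an identity.

Claim: sin(2x) = 2sin(x).
Test a specific point where both sides are defined: x = -π/3.
LHS = sin(2x) ≈ -0.8660
RHS = 2sin(x) ≈ -1.7321
Since -0.8660 ≠ -1.7321, the equation fails at this point, so it cannot hold for every real x for which both sides are defined.
The correct double-angle formula is sin(2x) = 2sin(x)cos(x).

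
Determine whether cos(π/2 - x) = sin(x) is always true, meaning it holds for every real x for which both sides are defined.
Yes, this is an identity.

Claim: cos(π/2 - x) = sin(x).
Reasoning: Use cos(u - v) = cos(u)cos(v) + sin(u)sin(v) with u = π/2, v = x: cos(π/2)cos(x) + sin(π/2)sin(x) = 0·cos(x) + 1·sin(x) = sin(x).
So the two sides agree for every real x for which both sides are defined.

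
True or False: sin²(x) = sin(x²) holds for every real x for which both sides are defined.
Claim: sin²(x) = sin(x²).
Test a specific point where both sides are defined: x = 3π/4.
LHS = sin²(x) ≈ 0.5000
RHS = sin(x²) ≈ -0.6680
Since 0.5000 ≠ -0.6680, the equation fails at this point, so it cannot hold for every real x for which both sides are defined.
sin²(x) means (sin x)², squaring the output; sin(x²) squares the input. These are different functions.

Conclusion: False.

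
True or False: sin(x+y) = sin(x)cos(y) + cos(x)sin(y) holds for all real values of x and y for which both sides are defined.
True.

Claim: sin(x+y) = sin(x)cos(y) + cos(x)sin(y).
Reasoning: By Euler's formula e^(i(x+y)) = e^(ix)·e^(iy) = (cos x + i·sin x)(cos y + i·sin y). The imaginary part of the left side is sin(x+y); the imaginary part of the product is sin(x)cos(y) + cos(x)sin(y).
So the two sides agree for all real values of x and y for which both sides are defined.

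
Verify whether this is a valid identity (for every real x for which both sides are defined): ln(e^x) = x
Yes, this is an identity.

Claim: ln(e^x) = x.
Reasoning: ln is the inverse of the exponential: ln(e^x) asks for the exponent p with e^p = e^x, and since e^p is one-to-one that exponent is p = x.
So the two sides agree for every real x for which both sides are defined.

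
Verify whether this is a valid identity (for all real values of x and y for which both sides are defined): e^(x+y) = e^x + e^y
Claim: e^(x+y) = e^x + e^y.
Test a specific point where both sides are defined: x = -3, y = -1.
LHS = e^(x+y) ≈ 0.0183
RHS = e^x + e^y ≈ 0.4177
Since 0.0183 ≠ 0.4177, the equation fails at this point, so it cannot hold for all real values of x and y for which both sides are defined.
The correct rule is e^(x+y) = e^x · e^y (a product, not a sum).

Conclusion: No, this is NOT an identity.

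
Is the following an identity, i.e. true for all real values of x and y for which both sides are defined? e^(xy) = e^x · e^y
Claim: e^(xy) = e^x · e^y.
Test a specific point where both sides are defined: x = 1, y = -3.
LHS = e^(xy) ≈ 0.0498
RHS = e^x · e^y ≈ 0.1353
Since 0.0498 ≠ 0.1353, the equation fails at this point, so it cannot hold for all real values of x and y for which both sides are defined.
e^x · e^y = e^(x+y), not e^(xy).

Conclusion: No, this is NOT an identity.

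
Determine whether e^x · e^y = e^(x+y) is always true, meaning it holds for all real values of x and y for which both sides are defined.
Yes, this is an identity.

Claim: e^x · e^y = e^(x+y).
Reasoning: This is the law of exponents for a common base: multiplying powers adds exponents. E.g. from the series, (Σ x^j/j!)(Σ y^k/k!) = Σ_m (Σ_{j+k=m} x^j y^k/(j!k!)) = Σ_m (x+y)^m/m! by the binomial theorem.
So the two sides agree for all real values of x and y for which both sides are defined.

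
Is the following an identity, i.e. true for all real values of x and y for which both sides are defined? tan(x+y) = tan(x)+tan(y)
No, this is NOT an identity.

Claim: tan(x+y) = tan(x)+tan(y).
Test a specific point where both sides are defined: x = π/6, y = π/6.
LHS = tan(x+y) ≈ 1.7321
RHS = tan(x)+tan(y) ≈ 1.1547
Since 1.7321 ≠ 1.1547, the equation fails at this point, so it cannot hold for all real values of x and y for which both sides are defined.
The correct formula is tan(x+y) = (tan(x) + tan(y))/(1 - tan(x)tan(y)).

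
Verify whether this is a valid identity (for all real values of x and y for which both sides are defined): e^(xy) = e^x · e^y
No, this is NOT an identity.

Claim: e^(xy) = e^x · e^y.
Test a specific point where both sides are defined: x = 1/2, y = 5.
LHS = e^(xy) ≈ 12.1825
RHS = e^x · e^y ≈ 244.6919
Since 12.1825 ≠ 244.6919, the equation fails at this point, so it cannot hold for all real values of x and y for which both sides are defined.
e^x · e^y = e^(x+y), not e^(xy).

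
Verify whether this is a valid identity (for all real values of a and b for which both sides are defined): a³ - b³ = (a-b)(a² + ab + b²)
Claim: a³ - b³ = (a-b)(a² + ab + b²).
Reasoning: Expand the right side: (a-b)(a² + ab + b²) = a³ + a²b + ab² - a²b - ab² - b³ = a³ - b³ (the middle terms cancel in pairs).
So the two sides agree for all real values of a and b for which both sides are defined.

Conclusion: Yes, this is an identity.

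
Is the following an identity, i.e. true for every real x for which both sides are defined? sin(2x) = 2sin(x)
Claim: sin(2x) = 2sin(x).
Test a specific point where both sides are defined: x = 2π/3.
LHS = sin(2x) ≈ -0.8660
RHS = 2sin(x) ≈ 1.7321
Since -0.8660 ≠ 1.7321, the equation fails at this point, so it cannot hold for every real x for which both sides are defined.
The correct double-angle formula is sin(2x) = 2sin(x)cos(x).

Conclusion: No, this is NOT an identity.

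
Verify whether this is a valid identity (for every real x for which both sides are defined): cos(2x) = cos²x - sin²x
Claim: cos(2x) = cos²x - sin²x.
Reasoning: Put y = x in the addition formula cos(x+y) = cos(x)cos(y) - sin(x)sin(y): cos(2x) = cos²x - sin²x.
So the two sides agree for every real x for which both sides are defined.

Conclusion: Yes, this is an identity.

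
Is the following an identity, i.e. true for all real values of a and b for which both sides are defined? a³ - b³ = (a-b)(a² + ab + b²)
Claim: a³ - b³ = (a-b)(a² + ab + b²).
Reasoning: Expand the right side: (a-b)(a² + ab + b²) = a³ + a²b + ab² - a²b - ab² - b³ = a³ - b³ (the middle terms cancel in pairs).
So the two sides agree for all real values of a and b for which both sides are defined.

Conclusion: Yes, this is an identity.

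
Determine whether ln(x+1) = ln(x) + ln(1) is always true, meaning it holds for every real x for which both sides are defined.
No, this is NOT an identity.

Claim: ln(x+1) = ln(x) + ln(1).
Test a specific point where both sides are defined: x = 4.
LHS = ln(x+1) ≈ 1.6094
RHS = ln(x) + ln(1) ≈ 1.3863
Since 1.6094 ≠ 1.3863, the equation fails at this point, so it cannot hold for every real x for which both sides are defined.
ln(1) = 0, so the right side is just ln(x), which differs from ln(x+1).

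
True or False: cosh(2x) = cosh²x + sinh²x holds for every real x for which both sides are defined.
Claim: cosh(2x) = cosh²x + sinh²x.
Reasoning: cosh²x = (e^(2x) + 2 + e^(-2x))/4 and sinh²x = (e^(2x) - 2 + e^(-2x))/4. Adding gives (2e^(2x) + 2e^(-2x))/4 = (e^(2x) + e^(-2x))/2 = cosh(2x).
So the two sides agree for every real x for which both sides are defined.

Conclusion: True.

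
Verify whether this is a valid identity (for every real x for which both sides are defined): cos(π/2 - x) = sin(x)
Yes, this is an identity.

Claim: cos(π/2 - x) = sin(x).
Reasoning: Use cos(u - v) = cos(u)cos(v) + sin(u)sin(v) with u = π/2, v = x: cos(π/2)cos(x) + sin(π/2)sin(x) = 0·cos(x) + 1·sin(x) = sin(x).
So the two sides agree for every real x for which both sides are defined.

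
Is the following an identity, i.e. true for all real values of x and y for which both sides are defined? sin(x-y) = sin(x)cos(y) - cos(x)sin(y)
Yes, this is an identity.

Claim: sin(x-y) = sin(x)cos(y) - cos(x)sin(y).
Reasoning: Replace y by -y in sin(x+y) = sin(x)cos(y) + cos(x)sin(y) and use cos(-y) = cos(y), sin(-y) = -sin(y): sin(x-y) = sin(x)cos(y) - cos(x)sin(y).
So the two sides agree for all real values of x and y for which both sides are defined.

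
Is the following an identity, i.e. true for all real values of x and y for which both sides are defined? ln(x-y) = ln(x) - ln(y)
Claim: ln(x-y) = ln(x) - ln(y).
Test a specific point where both sides are defined: x = 2, y = 1.
LHS = ln(x-y) ≈ 0.0000
RHS = ln(x) - ln(y) ≈ 0.6931
Since 0.0000 ≠ 0.6931, the equation fails at this point, so it cannot hold for all real values of x and y for which both sides are defined.
ln(x) - ln(y) = ln(x/y), not ln(x-y).

Conclusion: No, this is NOT an identity.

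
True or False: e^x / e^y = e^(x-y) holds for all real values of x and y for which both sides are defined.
True.

Claim: e^x / e^y = e^(x-y).
Reasoning: 1/e^y = e^(-y), so e^x / e^y = e^x · e^(-y) = e^(x + (-y)) = e^(x-y) by the product rule for exponents.
So the two sides agree for all real values of x and y for which both sides are defined.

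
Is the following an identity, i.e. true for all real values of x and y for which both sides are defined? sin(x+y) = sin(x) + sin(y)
Claim: sin(x+y) = sin(x) + sin(y).
Test a specific point where both sides are defined: x = 2π/3, y = 3π/4.
LHS = sin(x+y) ≈ -0.9659
RHS = sin(x) + sin(y) ≈ 1.5731
Since -0.9659 ≠ 1.5731, the equation fails at this point, so it cannot hold for all real values of x and y for which both sides are defined.
The correct expansion is sin(x+y) = sin(x)cos(y) + cos(x)sin(y); sine is not additive.

Conclusion: No, this is NOT an identity.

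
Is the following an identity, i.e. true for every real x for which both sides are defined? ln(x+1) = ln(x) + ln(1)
No, this is NOT an identity.

Claim: ln(x+1) = ln(x) + ln(1).
Test a specific point where both sides are defined: x = 3/2.
LHS = ln(x+1) ≈ 0.9163
RHS = ln(x) + ln(1) ≈ 0.4055
Since 0.9163 ≠ 0.4055, the equation fails at this point, so it cannot hold for every real x for which both sides are defined.
ln(1) = 0, so the right side is just ln(x), which differs from ln(x+1).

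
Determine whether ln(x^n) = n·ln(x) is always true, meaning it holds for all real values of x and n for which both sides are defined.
Yes, this is an identity.

Claim: ln(x^n) = n·ln(x).
Reasoning: The right side requires x > 0. For x > 0, x^n = (e^(ln x))^n = e^(n·ln x), so taking ln of both sides gives ln(x^n) = n·ln(x).
So the two sides agree for all real values of x and n for which both sides are defined.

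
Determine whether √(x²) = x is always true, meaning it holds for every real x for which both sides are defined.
No, this is NOT an identity.

Claim: √(x²) = x.
Test a specific point where both sides are defined: x = -1.
LHS = √(x²) ≈ 1.0000
RHS = x ≈ -1.0000
Since 1.0000 ≠ -1.0000, the equation fails at this point, so it cannot hold for every real x for which both sides are defined.
√(x²) = |x|, which differs from x whenever x < 0 (both sides are defined for every real x).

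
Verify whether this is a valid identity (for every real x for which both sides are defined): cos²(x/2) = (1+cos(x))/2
Claim: cos²(x/2) = (1+cos(x))/2.
Reasoning: Use cos(2θ) = 2cos²θ - 1 with θ = x/2: cos(x) = 2cos²(x/2) - 1. Solving for cos²(x/2) gives (1 + cos(x))/2.
So the two sides agree for every real x for which both sides are defined.

Conclusion: Yes, this is an identity.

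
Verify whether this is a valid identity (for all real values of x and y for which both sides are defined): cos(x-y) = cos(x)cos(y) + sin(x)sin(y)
Yes, this is an identity.

Claim: cos(x-y) = cos(x)cos(y) + sin(x)sin(y).
Reasoning: Replace y by -y in cos(x+y) = cos(x)cos(y) - sin(x)sin(y) and use cos(-y) = cos(y), sin(-y) = -sin(y): cos(x-y) = cos(x)cos(y) + sin(x)sin(y).
So the two sides agree for all real values of x and y for which both sides are defined.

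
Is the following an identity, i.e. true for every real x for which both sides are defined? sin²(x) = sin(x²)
Claim: sin²(x) = sin(x²).
Test a specific point where both sides are defined: x = π/4.
LHS = sin²(x) ≈ 0.5000
RHS = sin(x²) ≈ 0.5785
Since 0.5000 ≠ 0.5785, the equation fails at this point, so it cannot hold for every real x for which both sides are defined.
sin²(x) means (sin x)², squaring the output; sin(x²) squares the input. These are different functions.

Conclusion: No, this is NOT an identity.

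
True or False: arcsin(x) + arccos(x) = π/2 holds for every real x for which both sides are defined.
True.

Claim: arcsin(x) + arccos(x) = π/2.
Reasoning: Both sides are defined for -1 ≤ x ≤ 1. Let θ = arcsin(x), so sin θ = x and θ ∈ [-π/2, π/2]. Then cos(π/2 - θ) = sin θ = x and π/2 - θ ∈ [0, π], which is exactly the range of arccos, so arccos(x) = π/2 - θ. Adding: arcsin(x) + arccos(x) = θ + (π/2 - θ) = π/2.
So the two sides agree for every real x for which both sides are defined.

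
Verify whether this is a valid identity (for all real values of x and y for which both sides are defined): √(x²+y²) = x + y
No, this is NOT an identity.

Claim: √(x²+y²) = x + y.
Test a specific point where both sides are defined: x = 4, y = -3.
LHS = √(x²+y²) ≈ 5.0000
RHS = x + y ≈ 1.0000
Since 5.0000 ≠ 1.0000, the equation fails at this point, so it cannot hold for all real values of x and y for which both sides are defined.
(x+y)² = x² + 2xy + y², not x² + y², so the square root does not split this way.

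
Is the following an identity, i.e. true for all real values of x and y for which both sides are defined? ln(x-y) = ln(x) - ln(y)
No, this is NOT an identity.

Claim: ln(x-y) = ln(x) - ln(y).
Test a specific point where both sides are defined: x = 4, y = 3/2.
LHS = ln(x-y) ≈ 0.9163
RHS = ln(x) - ln(y) ≈ 0.9808
Since 0.9163 ≠ 0.9808, the equation fails at this point, so it cannot hold for all real values of x and y for which both sides are defined.
ln(x) - ln(y) = ln(x/y), not ln(x-y).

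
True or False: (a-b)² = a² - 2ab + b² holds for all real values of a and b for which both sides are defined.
Claim: (a-b)² = a² - 2ab + b².
Reasoning: Expand: (a-b)² = (a-b)(a-b) = a·a - a·b - b·a + b·b = a² - 2ab + b².
So the two sides agree for all real values of a and b for which both sides are defined.

Conclusion: True.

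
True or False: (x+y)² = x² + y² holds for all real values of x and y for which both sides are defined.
False.

Claim: (x+y)² = x² + y².
Test a specific point where both sides are defined: x = 3/2, y = 3.
LHS = (x+y)² ≈ 20.2500
RHS = x² + y² ≈ 11.2500
Since 20.2500 ≠ 11.2500, the equation fails at this point, so it cannot hold for all real values of x and y for which both sides are defined.
The correct expansion is (x+y)² = x² + 2xy + y²; the cross term 2xy is missing.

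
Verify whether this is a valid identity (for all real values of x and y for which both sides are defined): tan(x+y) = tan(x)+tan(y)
No, this is NOT an identity.

Claim: tan(x+y) = tan(x)+tan(y).
Test a specific point where both sides are defined: x = π/4, y = -π/3.
LHS = tan(x+y) ≈ -0.2679
RHS = tan(x)+tan(y) ≈ -0.7321
Since -0.2679 ≠ -0.7321, the equation fails at this point, so it cannot hold for all real values of x and y for which both sides are defined.
The correct formula is tan(x+y) = (tan(x) + tan(y))/(1 - tan(x)tan(y)).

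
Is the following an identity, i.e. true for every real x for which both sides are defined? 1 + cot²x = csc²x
Yes, this is an identity.

Claim: 1 + cot²x = csc²x.
Reasoning: Start from sin²x + cos²x = 1 and divide every term by sin²x (allowed wherever cot x and csc x are defined): 1 + cot²x = 1/sin²x = csc²x.
So the two sides agree for every real x for which both sides are defined.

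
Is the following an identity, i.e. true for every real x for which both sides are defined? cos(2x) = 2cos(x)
Claim: cos(2x) = 2cos(x).
Test a specific point where both sides are defined: x = 2π/3.
LHS = cos(2x) ≈ -0.5000
RHS = 2cos(x) ≈ -1.0000
Since -0.5000 ≠ -1.0000, the equation fails at this point, so it cannot hold for every real x for which both sides are defined.
The correct double-angle formula is cos(2x) = cos²x - sin²x.

Conclusion: No, this is NOT an identity.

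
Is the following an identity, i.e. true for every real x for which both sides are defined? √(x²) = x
Claim: √(x²) = x.
Test a specific point where both sides are defined: x = -1.
LHS = √(x²) ≈ 1.0000
RHS = x ≈ -1.0000
Since 1.0000 ≠ -1.0000, the equation fails at this point, so it cannot hold for every real x for which both sides are defined.
√(x²) = |x|, which differs from x whenever x < 0 (both sides are defined for every real x).

Conclusion: No, this is NOT an identity.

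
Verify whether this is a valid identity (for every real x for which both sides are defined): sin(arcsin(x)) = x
Yes, this is an identity.

Claim: sin(arcsin(x)) = x.
Reasoning: For -1 ≤ x ≤ 1 (where arcsin is defined), arcsin(x) is by definition an angle whose sine equals x. Taking the sine of that angle returns x. (Note the other order, arcsin(sin x) = x, is NOT an identity.)
So the two sides agree for every real x for which both sides are defined.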